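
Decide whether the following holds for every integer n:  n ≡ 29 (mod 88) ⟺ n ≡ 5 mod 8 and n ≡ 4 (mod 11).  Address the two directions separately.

(⇒) This fails: n = 29 gives 29 ≡ 29 (mod 88) but 29 ≡ 7 (mod 11), so the conjunction on the right does not hold.

(⇐) This fails: n = 37 satisfies both congruences on the right (37 ≡ 5 mod 8 and 37 ≡ 4 mod 11) yet 37 ≡ 37 (mod 88), not 29.

Neither direction holds.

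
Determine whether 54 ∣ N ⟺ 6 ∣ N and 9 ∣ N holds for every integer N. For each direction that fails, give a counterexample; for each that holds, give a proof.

Forward direction. If 54 ∣ N, write N = 54q. Since 54 = 9·6, N = 6·(9q), so 6 ∣ N; and since 54 = 6·9, N = 9·(6q), so 9 ∣ N.

Converse. This fails: take N = 18. Both 6 ∣ 18 and 9 ∣ 18, yet 18 is not a multiple of 54 (since 18 = 0·54 + 18), so 54 ∤ 18.

Not equivalent: only (⇒) holds.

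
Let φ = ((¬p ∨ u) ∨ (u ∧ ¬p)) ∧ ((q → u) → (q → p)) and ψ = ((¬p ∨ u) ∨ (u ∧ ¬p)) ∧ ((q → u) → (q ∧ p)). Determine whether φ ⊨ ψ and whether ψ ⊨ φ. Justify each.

(→) This fails. Under q = F, u = F, p = F, the left side is true but the right side is false.

(←) Assume the antecedent. If q is true, the antecedent forces (q = T, u = F, p = F) or (q = T, u = T, p = T), and the consequent holds there. If q is false, the antecedent cannot hold. Either way the consequent holds.

The forward direction fails; the converse holds.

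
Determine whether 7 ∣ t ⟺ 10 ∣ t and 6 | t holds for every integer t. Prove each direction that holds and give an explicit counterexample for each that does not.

(⇒) This fails: take t = 7. Certainly 7 ∣ 7, but 10 ∤ 7.

(⇐) This fails: take t = 30. Both 10 ∣ 30 and 6 ∣ 30, yet 30 is not a multiple of 7 (since 30 = 4·7 + 2), so 7 ∤ 30.

Both directions fail.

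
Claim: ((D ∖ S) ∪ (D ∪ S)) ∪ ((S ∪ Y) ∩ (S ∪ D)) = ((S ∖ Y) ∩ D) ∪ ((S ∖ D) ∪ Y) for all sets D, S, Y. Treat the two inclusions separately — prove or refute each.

Both inclusions fail.

(⟹) This inclusion fails. Take D = {1}, S = ∅, Y = ∅; then 1 ∈ ((D ∖ S) ∪ (D ∪ S)) ∪ ((S ∪ Y) ∩ (S ∪ D)) but 1 ∉ ((S ∖ Y) ∩ D) ∪ ((S ∖ D) ∪ Y).

(⟸) This inclusion fails. Take D = ∅, S = ∅, Y = {1}; then 1 ∈ ((S ∖ Y) ∩ D) ∪ ((S ∖ D) ∪ Y) but 1 ∉ ((D ∖ S) ∪ (D ∪ S)) ∪ ((S ∪ Y) ∩ (S ∪ D)).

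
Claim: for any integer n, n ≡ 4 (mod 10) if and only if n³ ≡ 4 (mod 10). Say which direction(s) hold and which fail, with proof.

Both implications hold.

Converse. For the converse, argue contrapositively. If n ≢ 4 (mod 10), then n is congruent to one of 0, 1, 2, 3, 5, 6, 7, 8, 9 modulo 10, and these give n³ ≡ 0, 1, 8, 7, 5, 6, 3, 2, 9 respectively — never 4.

Forward direction. Suppose n ≡ 4 (mod 10). Write n = 10j + 4. Then (10j + 4)³ = 1000j³ + 1200j² + 480j + 64 = 10(100j³ + 120j² + 48j + 6) + 4, so n³ ≡ 4 (mod 10).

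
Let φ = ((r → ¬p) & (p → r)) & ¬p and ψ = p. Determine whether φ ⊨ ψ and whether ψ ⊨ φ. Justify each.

(⇒) This fails. Under r = F, p = F, the left side is true but the right side is false.

(⇐) This fails. Under r = F, p = T, the left side is false but the right side is true.

Both directions fail.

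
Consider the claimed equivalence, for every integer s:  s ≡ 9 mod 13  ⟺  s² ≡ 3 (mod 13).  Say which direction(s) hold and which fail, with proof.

(⇒) Suppose s ≡ 9 mod 13. Write s = 13j + 9. Then (13j + 9)² = 169j² + 234j + 81 = 13(13j² + 18j + 6) + 3, so s² ≡ 3 (mod 13).

(⇐) This fails: take s = 4. Then 4² = 16 ≡ 3 (mod 13), yet 4 ≡ 4 (mod 13), not 9.

Only the forward implication holds.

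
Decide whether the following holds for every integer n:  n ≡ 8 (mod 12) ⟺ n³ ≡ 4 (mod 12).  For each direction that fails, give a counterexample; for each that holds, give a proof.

Forward direction. This fails: take n = 8. Then 8 ≡ 8 (mod 12), but 8³ = 512 ≡ 8 (mod 12), not 4.

Converse. This fails: take n = 4. Then 4³ = 64 ≡ 4 (mod 12), yet 4 ≡ 4 (mod 12), not 8.

Both directions fail.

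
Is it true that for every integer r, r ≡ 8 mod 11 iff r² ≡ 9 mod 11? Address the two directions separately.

[⇐] This fails: take r = 3. Then 3² = 9 ≡ 9 (mod 11), yet 3 ≡ 3 (mod 11), not 8.

[⇒] Suppose r ≡ 8 mod 11. Write r = 11j + 8. Then (11j + 8)² = 121j² + 176j + 64 = 11(11j² + 16j + 5) + 9, so r² ≡ 9 (mod 11).

Only the forward direction holds.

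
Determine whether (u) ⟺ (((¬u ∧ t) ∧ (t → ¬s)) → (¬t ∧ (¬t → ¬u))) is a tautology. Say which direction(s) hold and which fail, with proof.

(⟹) Assume the antecedent. If s is true, the consequent reduces to true regardless of the other variables. If s is false, the antecedent forces (s = F, u = T, t = F) or (s = F, u = T, t = T), and the consequent holds there. Either way the consequent holds.

(⟸) This fails. Under s = F, u = F, t = F, the left side is false but the right side is true.

Only the forward implication holds.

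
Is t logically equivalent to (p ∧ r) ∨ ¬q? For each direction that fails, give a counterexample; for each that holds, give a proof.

(⇒) fails and (⇐) fails.

(⟹) This fails. Under t = T, p = F, q = T, r = F, the left side is true but the right side is false.

(⟸) This fails. Under t = F, p = F, q = F, r = F, the left side is false but the right side is true.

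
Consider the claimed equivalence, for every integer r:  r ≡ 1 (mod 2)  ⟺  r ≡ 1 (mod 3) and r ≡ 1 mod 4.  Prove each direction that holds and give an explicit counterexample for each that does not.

Only the converse holds.

(⟹) This fails: r = 3 gives 3 ≡ 1 (mod 2) but 3 ≡ 0 (mod 3), so the conjunction on the right does not hold.

(⟸) Conversely, if r ≡ 1 (mod 3) and r ≡ 1 (mod 4), then by the Chinese remainder theorem r ≡ 1 (mod 12). Since 1 ≡ 1 (mod 2) and 2 ∣ 12, we get r ≡ 1 (mod 2).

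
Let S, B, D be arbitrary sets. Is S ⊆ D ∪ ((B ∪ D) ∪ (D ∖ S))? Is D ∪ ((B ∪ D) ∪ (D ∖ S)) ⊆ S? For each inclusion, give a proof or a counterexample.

Neither inclusion holds.

(⊆) This inclusion fails. Take S = {1}, B = ∅, D = ∅; then 1 ∈ S but 1 ∉ D ∪ ((B ∪ D) ∪ (D ∖ S)).

(⊇) This inclusion fails. Take S = ∅, B = {1}, D = ∅; then 1 ∈ D ∪ ((B ∪ D) ∪ (D ∖ S)) but 1 ∉ S.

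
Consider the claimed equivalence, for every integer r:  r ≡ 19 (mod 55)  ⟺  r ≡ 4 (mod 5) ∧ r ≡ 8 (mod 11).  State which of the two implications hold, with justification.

The biconditional holds.

(⟹) Suppose r ≡ 19 (mod 55); write r = 55j + 19. Since 5 ∣ 55, reducing mod 5 gives r ≡ 19 ≡ 4 (mod 5); since 11 ∣ 55, reducing mod 11 gives r ≡ 19 ≡ 8 (mod 11).

(⟸) Conversely, if r ≡ 4 (mod 5) and r ≡ 8 (mod 11), then by the Chinese remainder theorem r ≡ 19 (mod 55). This is exactly r ≡ 19 (mod 55).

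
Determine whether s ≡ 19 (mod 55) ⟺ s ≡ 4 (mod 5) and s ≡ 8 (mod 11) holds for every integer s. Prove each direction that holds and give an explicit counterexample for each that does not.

(⟹) Suppose s ≡ 19 (mod 55); write s = 55j + 19. Since 5 ∣ 55, reducing mod 5 gives s ≡ 19 ≡ 4 (mod 5); since 11 ∣ 55, reducing mod 11 gives s ≡ 19 ≡ 8 (mod 11).

(⟸) Conversely, if s ≡ 4 (mod 5) and s ≡ 8 (mod 11), then by the Chinese remainder theorem s ≡ 19 (mod 55). This is exactly s ≡ 19 (mod 55).

Both implications hold.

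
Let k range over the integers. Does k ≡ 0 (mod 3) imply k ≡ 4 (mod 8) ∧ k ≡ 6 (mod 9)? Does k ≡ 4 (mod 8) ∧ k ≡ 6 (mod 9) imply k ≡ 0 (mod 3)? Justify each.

The forward direction fails; the converse holds.

Forward direction. This fails: k = 0 gives 0 ≡ 0 (mod 3) but 0 ≡ 0 (mod 8), so the conjunction on the right does not hold.

Converse. If k ≡ 4 (mod 8) and k ≡ 6 (mod 9), then by the Chinese remainder theorem k ≡ 60 (mod 72). Since 60 ≡ 0 (mod 3) and 3 ∣ 72, we get k ≡ 0 (mod 3).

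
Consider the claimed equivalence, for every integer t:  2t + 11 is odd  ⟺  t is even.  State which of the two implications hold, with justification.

Forward direction. This fails: take t = 7. Then 2t + 11 = 25, which is odd, yet t = 7 is odd, not even.

Converse. Suppose t is even. Since 2 is even, 2t is even for every t, so 2t + 11 has the same parity as 11, which is odd. Hence 2t + 11 is odd.

Only the converse holds.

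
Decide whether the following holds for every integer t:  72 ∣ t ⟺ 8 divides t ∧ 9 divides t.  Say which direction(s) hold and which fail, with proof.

The biconditional holds.

Converse. Suppose 8 ∣ t and 9 ∣ t. Any common multiple of 8 and 9 is a multiple of their lcm; here gcd(8, 9) = 1, so lcm(8, 9) = 8·9 = 72, so 72 ∣ t.

Forward direction. If 72 ∣ t, write t = 72q. Since 72 = 9·8, t = 8·(9q), so 8 ∣ t; and since 72 = 8·9, t = 9·(8q), so 9 ∣ t.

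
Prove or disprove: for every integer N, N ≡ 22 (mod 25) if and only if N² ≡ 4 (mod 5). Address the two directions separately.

(⇒) holds; (⇐) fails.

(→) Suppose N ≡ 22 (mod 25). Then N² ≡ 22² = 484 (mod 25), and since 5 ∣ 25, also N² ≡ 4 (mod 5).

(←) This fails: take N = 2. Then 2² = 4 ≡ 4 (mod 5), yet 2 ≡ 2 (mod 25), not 22.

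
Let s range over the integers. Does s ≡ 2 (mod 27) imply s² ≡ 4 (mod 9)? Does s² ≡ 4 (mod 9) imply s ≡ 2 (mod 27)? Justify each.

(⇒) holds; (⇐) fails.

(→) Suppose s ≡ 2 (mod 27). Then s² ≡ 2² = 4 (mod 27), and since 9 ∣ 27, also s² ≡ 4 (mod 9).

(←) This fails: take s = 7. Then 7² = 49 ≡ 4 (mod 9), yet 7 ≡ 7 (mod 27), not 2.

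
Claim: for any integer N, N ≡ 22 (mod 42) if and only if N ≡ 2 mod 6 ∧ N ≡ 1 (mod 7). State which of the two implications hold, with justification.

Forward direction. This fails: N = 22 gives 22 ≡ 22 (mod 42) but 22 ≡ 4 (mod 6), so the conjunction on the right does not hold.

Converse. This fails: N = 8 satisfies both congruences on the right (8 ≡ 2 mod 6 and 8 ≡ 1 mod 7) yet 8 ≡ 8 (mod 42), not 22.

Neither implication holds.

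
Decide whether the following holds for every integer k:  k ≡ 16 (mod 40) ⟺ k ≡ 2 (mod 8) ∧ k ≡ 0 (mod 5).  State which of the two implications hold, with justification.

Forward direction. This fails: k = 16 gives 16 ≡ 16 (mod 40) but 16 ≡ 0 (mod 8), so the conjunction on the right does not hold.

Converse. This fails: k = 10 satisfies both congruences on the right (10 ≡ 2 mod 8 and 10 ≡ 0 mod 5) yet 10 ≡ 10 (mod 40), not 16.

(⇒) fails and (⇐) fails.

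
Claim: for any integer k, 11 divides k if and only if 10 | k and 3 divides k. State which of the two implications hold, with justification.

[⇒] This fails: take k = 11. Certainly 11 ∣ 11, but 10 ∤ 11.

[⇐] This fails: take k = 30. Both 10 ∣ 30 and 3 ∣ 30, yet 30 is not a multiple of 11 (since 30 = 2·11 + 8), so 11 ∤ 30.

Both directions fail.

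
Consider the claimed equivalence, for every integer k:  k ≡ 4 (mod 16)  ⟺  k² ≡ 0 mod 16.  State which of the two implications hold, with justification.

Only the forward implication holds.

(⟸) This fails: take k = 0. Then 0² = 0 ≡ 0 (mod 16), yet 0 ≡ 0 (mod 16), not 4.

(⟹) Suppose k ≡ 4 (mod 16). Write k = 16j + 4. Then (16j + 4)² = 256j² + 128j + 16 = 16(16j² + 8j + 1) + 0, so k² ≡ 0 (mod 16).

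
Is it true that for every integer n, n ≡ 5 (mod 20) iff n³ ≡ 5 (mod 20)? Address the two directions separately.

(⇒) Suppose n ≡ 5 (mod 20). Write n = 20j + 5. Then (20j + 5)³ = 8000j³ + 6000j² + 1500j + 125 = 20(400j³ + 300j² + 75j + 6) + 5, so n³ ≡ 5 (mod 20).

(⇐) Conversely, suppose n³ ≡ 5 (mod 20). The only residue r in {0, …, 19} with r³ ≡ 5 (mod 20) is r = 5, so n ≡ 5 (mod 20).

The biconditional holds.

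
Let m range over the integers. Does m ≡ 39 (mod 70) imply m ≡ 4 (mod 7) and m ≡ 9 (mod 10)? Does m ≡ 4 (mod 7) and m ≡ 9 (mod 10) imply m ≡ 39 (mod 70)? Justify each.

(⇒) Suppose m ≡ 39 (mod 70); write m = 70j + 39. Since 7 ∣ 70, reducing mod 7 gives m ≡ 39 ≡ 4 (mod 7); since 10 ∣ 70, reducing mod 10 gives m ≡ 39 ≡ 9 (mod 10).

(⇐) Conversely, if m ≡ 4 (mod 7) and m ≡ 9 (mod 10), then by the Chinese remainder theorem m ≡ 39 (mod 70). This is exactly m ≡ 39 (mod 70).

Both directions hold; the statement is true.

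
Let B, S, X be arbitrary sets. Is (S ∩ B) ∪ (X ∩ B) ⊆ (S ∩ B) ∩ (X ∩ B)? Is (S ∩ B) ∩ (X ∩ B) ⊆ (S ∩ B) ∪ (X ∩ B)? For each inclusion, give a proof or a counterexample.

Forward inclusion. This inclusion fails. Take B = {1}, S = {1}, X = ∅; then 1 ∈ (S ∩ B) ∪ (X ∩ B) but 1 ∉ (S ∩ B) ∩ (X ∩ B).

Reverse inclusion. Let x ∈ (S ∩ B) ∩ (X ∩ B). Then x ∈ B ∩ S ∩ X, from which x ∈ (S ∩ B) ∪ (X ∩ B).

The sets are not equal: only the reverse inclusion holds.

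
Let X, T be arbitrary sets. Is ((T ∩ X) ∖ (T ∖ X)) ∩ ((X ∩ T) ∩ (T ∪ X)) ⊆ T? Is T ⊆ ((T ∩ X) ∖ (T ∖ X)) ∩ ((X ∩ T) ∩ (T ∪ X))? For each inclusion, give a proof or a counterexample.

(⊆) holds; (⊇) fails.

Reverse inclusion. This inclusion fails. Take X = ∅, T = {1}; then 1 ∈ T but 1 ∉ ((T ∩ X) ∖ (T ∖ X)) ∩ ((X ∩ T) ∩ (T ∪ X)).

Forward inclusion. Let x ∈ ((T ∩ X) ∖ (T ∖ X)) ∩ ((X ∩ T) ∩ (T ∪ X)). Then x ∈ X ∩ T, from which x ∈ T.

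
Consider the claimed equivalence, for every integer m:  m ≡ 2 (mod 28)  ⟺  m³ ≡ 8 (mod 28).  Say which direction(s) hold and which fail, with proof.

[⇒] Suppose m ≡ 2 (mod 28). Write m = 28j + 2. Then (28j + 2)³ = 21952j³ + 4704j² + 336j + 8 = 28(784j³ + 168j² + 12j) + 8, so m³ ≡ 8 (mod 28).

[⇐] This fails: take m = 4. Then 4³ = 64 ≡ 8 (mod 28), yet 4 ≡ 4 (mod 28), not 2.

Not equivalent: only (⇒) holds.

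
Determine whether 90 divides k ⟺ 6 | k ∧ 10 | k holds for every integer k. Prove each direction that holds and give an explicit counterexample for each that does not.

Not equivalent: only (⇒) holds.

(⟹) If 90 ∣ k, write k = 90q. Since 90 = 15·6, k = 6·(15q), so 6 ∣ k; and since 90 = 9·10, k = 10·(9q), so 10 ∣ k.

(⟸) This fails: take k = 30. Both 6 ∣ 30 and 10 ∣ 30, yet 30 is not a multiple of 90 (since 30 = 0·90 + 30), so 90 ∤ 30.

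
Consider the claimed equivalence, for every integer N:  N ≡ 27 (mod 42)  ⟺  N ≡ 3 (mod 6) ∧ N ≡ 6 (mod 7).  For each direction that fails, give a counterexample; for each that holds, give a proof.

(←) If N ≡ 3 (mod 6) and N ≡ 6 (mod 7), then by the Chinese remainder theorem N ≡ 27 (mod 42). This is exactly N ≡ 27 (mod 42).

(→) Suppose N ≡ 27 (mod 42); write N = 42j + 27. Since 6 ∣ 42, reducing mod 6 gives N ≡ 27 ≡ 3 (mod 6); since 7 ∣ 42, reducing mod 7 gives N ≡ 27 ≡ 6 (mod 7).

Equivalent; both directions hold.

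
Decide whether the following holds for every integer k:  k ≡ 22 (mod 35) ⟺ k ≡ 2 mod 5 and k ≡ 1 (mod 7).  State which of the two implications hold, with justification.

(→) Suppose k ≡ 22 (mod 35); write k = 35j + 22. Since 5 ∣ 35, reducing mod 5 gives k ≡ 22 ≡ 2 (mod 5); since 7 ∣ 35, reducing mod 7 gives k ≡ 22 ≡ 1 (mod 7).

(←) Conversely, if k ≡ 2 (mod 5) and k ≡ 1 (mod 7), then by the Chinese remainder theorem k ≡ 22 (mod 35). This is exactly k ≡ 22 (mod 35).

Both implications hold.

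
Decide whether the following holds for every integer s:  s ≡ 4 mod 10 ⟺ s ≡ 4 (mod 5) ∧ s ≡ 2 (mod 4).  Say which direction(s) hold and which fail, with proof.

Forward direction. This fails: s = 4 gives 4 ≡ 4 (mod 10) but 4 ≡ 0 (mod 4), so the conjunction on the right does not hold.

Converse. If s ≡ 4 (mod 5) and s ≡ 2 (mod 4), then by the Chinese remainder theorem s ≡ 14 (mod 20). Since 14 ≡ 4 (mod 10) and 10 ∣ 20, we get s ≡ 4 (mod 10).

Not equivalent: only (⇐) holds.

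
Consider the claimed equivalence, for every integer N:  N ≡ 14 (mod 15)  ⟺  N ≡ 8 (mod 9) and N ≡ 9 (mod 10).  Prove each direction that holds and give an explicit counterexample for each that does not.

Only the converse holds.

Forward direction. This fails: N = 74 gives 74 ≡ 14 (mod 15) but 74 ≡ 2 (mod 9), so the conjunction on the right does not hold.

Converse. If N ≡ 8 (mod 9) and N ≡ 9 (mod 10), then by the Chinese remainder theorem N ≡ 89 (mod 90). Since 89 ≡ 14 (mod 15) and 15 ∣ 90, we get N ≡ 14 (mod 15).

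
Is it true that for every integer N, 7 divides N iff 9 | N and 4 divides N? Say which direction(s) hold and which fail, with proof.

Forward direction. This fails: take N = 7. Certainly 7 ∣ 7, but 9 ∤ 7.

Converse. This fails: take N = 36. Both 9 ∣ 36 and 4 ∣ 36, yet 36 is not a multiple of 7 (since 36 = 5·7 + 1), so 7 ∤ 36.

Both directions fail.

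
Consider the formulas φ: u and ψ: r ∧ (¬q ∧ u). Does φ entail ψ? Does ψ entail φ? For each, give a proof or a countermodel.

Not equivalent: only (⇐) holds.

[⇒] This fails. Under q = F, u = T, r = F, the left side is true but the right side is false.

[⇐] Assume the antecedent. If q is true, the antecedent cannot hold. If q is false, the antecedent forces (q = F, u = T, r = T), and u holds there. Either way u holds.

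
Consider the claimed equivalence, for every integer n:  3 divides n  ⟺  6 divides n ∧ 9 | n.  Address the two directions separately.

(⟹) This fails: take n = 3. Certainly 3 ∣ 3, but 6 ∤ 3.

(⟸) Suppose 6 ∣ n and 9 ∣ n. Any common multiple of 6 and 9 is a multiple of their lcm; here lcm(6, 9) = 6·9/gcd(6, 9) = 54/3 = 18, so 18 ∣ n. Since 3 ∣ 18, it follows that 3 ∣ n.

The forward direction fails; the converse holds.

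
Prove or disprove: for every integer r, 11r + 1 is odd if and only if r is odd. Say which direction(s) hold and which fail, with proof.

Forward direction. This fails: r = 4 gives 11r + 1 = 45, which is odd, but 4 is even, not odd.

Converse. This also fails: r = 3 is odd, but 11r + 1 = 34 is even, not odd.

Both directions fail.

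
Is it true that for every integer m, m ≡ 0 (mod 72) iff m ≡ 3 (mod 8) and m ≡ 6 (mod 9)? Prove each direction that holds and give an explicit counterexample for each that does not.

(⇒) This fails: m = 0 gives 0 ≡ 0 (mod 72) but 0 ≡ 0 (mod 8), so the conjunction on the right does not hold.

(⇐) This fails: m = 51 satisfies both congruences on the right (51 ≡ 3 mod 8 and 51 ≡ 6 mod 9) yet 51 ≡ 51 (mod 72), not 0.

Both directions fail.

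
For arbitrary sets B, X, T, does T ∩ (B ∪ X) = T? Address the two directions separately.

Reverse inclusion. This inclusion fails. Take B = ∅, X = ∅, T = {1}; then 1 ∈ T but 1 ∉ T ∩ (B ∪ X).

Forward inclusion. Let x ∈ T ∩ (B ∪ X). Then either x ∈ B ∩ T and x ∉ X; or x ∈ X ∩ T and x ∉ B; or x ∈ B ∩ X ∩ T. In each case x ∈ T, so T ∩ (B ∪ X) ⊆ T.

The sets are not equal: only the forward inclusion holds.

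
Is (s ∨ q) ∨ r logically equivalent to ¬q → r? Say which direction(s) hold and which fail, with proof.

Only the reverse direction holds.

[⇐] Assume the antecedent. If r is true, (s ∨ q) ∨ r reduces to true regardless of the other variables. If r is false, the antecedent forces (r = F, q = T, s = F) or (r = F, q = T, s = T), and (s ∨ q) ∨ r holds there. Either way (s ∨ q) ∨ r holds.

[⇒] This fails. Under r = F, q = F, s = T, the left side is true but the right side is false.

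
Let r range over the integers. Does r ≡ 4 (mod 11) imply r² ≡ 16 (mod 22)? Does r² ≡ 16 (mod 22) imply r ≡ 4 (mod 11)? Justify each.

Forward direction. This fails: take r = 15. Then 15 ≡ 4 (mod 11), but 15² = 225 ≡ 5 (mod 22), not 16.

Converse. This fails: take r = 18. Then 18² = 324 ≡ 16 (mod 22), yet 18 ≡ 7 (mod 11), not 4.

(⇒) fails and (⇐) fails.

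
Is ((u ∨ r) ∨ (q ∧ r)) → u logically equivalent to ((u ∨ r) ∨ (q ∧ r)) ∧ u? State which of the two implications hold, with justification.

[⇐] Assume the antecedent. If r is true, the antecedent forces (r = T, u = T, q = F) or (r = T, u = T, q = T), and ((u ∨ r) ∨ (q ∧ r)) → u holds there. If r is false, ((u ∨ r) ∨ (q ∧ r)) → u reduces to true regardless of the other variables. Either way ((u ∨ r) ∨ (q ∧ r)) → u holds.

[⇒] This fails. Under r = F, u = F, q = F, the left side is true but the right side is false.

Only the converse holds.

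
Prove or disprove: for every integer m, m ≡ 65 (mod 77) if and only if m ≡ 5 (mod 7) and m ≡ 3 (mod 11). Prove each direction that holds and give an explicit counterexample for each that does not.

Forward direction. This fails: m = 65 gives 65 ≡ 65 (mod 77) but 65 ≡ 2 (mod 7), so the conjunction on the right does not hold.

Converse. This fails: m = 47 satisfies both congruences on the right (47 ≡ 5 mod 7 and 47 ≡ 3 mod 11) yet 47 ≡ 47 (mod 77), not 65.

(⇒) fails and (⇐) fails.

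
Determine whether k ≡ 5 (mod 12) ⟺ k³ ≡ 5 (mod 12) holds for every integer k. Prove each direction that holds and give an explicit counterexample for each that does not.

Both directions hold; the statement is true.

(⇒) Suppose k ≡ 5 (mod 12). Write k = 12j + 5. Then (12j + 5)³ = 1728j³ + 2160j² + 900j + 125 = 12(144j³ + 180j² + 75j + 10) + 5, so k³ ≡ 5 (mod 12).

(⇐) For the converse, argue contrapositively. If k ≢ 5 (mod 12), then k is congruent to one of 0, 1, 2, 3, 4, 6, 7, 8, 9, 10, 11 modulo 12, and these give k³ ≡ 0, 1, 8, 3, 4, 0, 7, 8, 9, 4, 11 respectively — never 5.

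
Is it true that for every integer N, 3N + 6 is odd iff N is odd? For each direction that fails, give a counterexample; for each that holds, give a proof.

Equivalent; both directions hold.

(←) Suppose N is odd; write N = 2j + 1. Then 3N + 6 = 3·(2j + 1) + 6 = 2·3j + 9, which is odd.

(→) Suppose 3N + 6 is odd. Since 3 is odd, 3N and N have the same parity, so 3N + 6 ≡ N + 6 (mod 2). As 6 is even, 3N + 6 is odd exactly when N is odd. Thus N is odd.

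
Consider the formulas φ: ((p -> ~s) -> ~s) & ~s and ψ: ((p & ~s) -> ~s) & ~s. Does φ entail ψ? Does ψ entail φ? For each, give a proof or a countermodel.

Equivalent; both directions hold.

[⇒] Assume the antecedent. If s is true, the antecedent cannot hold. If s is false, ((p & ~s) -> ~s) & ~s reduces to true regardless of the other variables. Either way ((p & ~s) -> ~s) & ~s holds.

[⇐] Assume the antecedent. If s is true, the antecedent cannot hold. If s is false, ((p -> ~s) -> ~s) & ~s reduces to true regardless of the other variables. Either way ((p -> ~s) -> ~s) & ~s holds.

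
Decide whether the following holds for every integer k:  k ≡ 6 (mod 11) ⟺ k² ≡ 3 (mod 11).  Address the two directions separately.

Not equivalent: only (⇒) holds.

(⟹) Suppose k ≡ 6 (mod 11). Write k = 11j + 6. Then (11j + 6)² = 121j² + 132j + 36 = 11(11j² + 12j + 3) + 3, so k² ≡ 3 (mod 11).

(⟸) This fails: take k = 5. Then 5² = 25 ≡ 3 (mod 11), yet 5 ≡ 5 (mod 11), not 6.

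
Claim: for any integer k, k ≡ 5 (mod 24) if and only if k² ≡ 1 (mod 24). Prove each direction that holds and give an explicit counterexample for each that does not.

(⇒) Suppose k ≡ 5 (mod 24). Write k = 24j + 5. Then (24j + 5)² = 576j² + 240j + 25 = 24(24j² + 10j + 1) + 1, so k² ≡ 1 (mod 24).

(⇐) This fails: take k = 1. Then 1² = 1 ≡ 1 (mod 24), yet 1 ≡ 1 (mod 24), not 5.

Only the forward implication holds.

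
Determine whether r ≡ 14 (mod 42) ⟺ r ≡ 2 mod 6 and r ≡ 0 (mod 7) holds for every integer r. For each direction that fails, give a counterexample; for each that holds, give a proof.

Both directions hold; the statement is true.

(→) Suppose r ≡ 14 (mod 42); write r = 42j + 14. Since 6 ∣ 42, reducing mod 6 gives r ≡ 14 ≡ 2 (mod 6); since 7 ∣ 42, reducing mod 7 gives r ≡ 14 ≡ 0 (mod 7).

(←) Conversely, if r ≡ 2 (mod 6) and r ≡ 0 (mod 7), then by the Chinese remainder theorem r ≡ 14 (mod 42). This is exactly r ≡ 14 (mod 42).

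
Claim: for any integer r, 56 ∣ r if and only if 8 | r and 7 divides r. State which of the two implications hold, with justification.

Forward direction. If 56 ∣ r, write r = 56q. Since 56 = 7·8, r = 8·(7q), so 8 ∣ r; and since 56 = 8·7, r = 7·(8q), so 7 ∣ r.

Converse. Suppose 8 ∣ r and 7 ∣ r. Any common multiple of 8 and 7 is a multiple of their lcm; here gcd(8, 7) = 1, so lcm(8, 7) = 8·7 = 56, so 56 ∣ r.

Both implications hold.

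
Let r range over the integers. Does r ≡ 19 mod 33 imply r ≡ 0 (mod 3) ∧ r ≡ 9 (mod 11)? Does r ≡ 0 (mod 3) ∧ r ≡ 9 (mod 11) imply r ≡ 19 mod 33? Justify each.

Neither implication holds.

(⇒) This fails: r = 19 gives 19 ≡ 19 (mod 33) but 19 ≡ 1 (mod 3), so the conjunction on the right does not hold.

(⇐) This fails: r = 9 satisfies both congruences on the right (9 ≡ 0 mod 3 and 9 ≡ 9 mod 11) yet 9 ≡ 9 (mod 33), not 19.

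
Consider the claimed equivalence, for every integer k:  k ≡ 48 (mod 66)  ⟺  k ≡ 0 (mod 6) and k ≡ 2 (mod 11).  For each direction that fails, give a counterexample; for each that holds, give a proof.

Both directions fail.

(⟹) This fails: k = 48 gives 48 ≡ 48 (mod 66) but 48 ≡ 4 (mod 11), so the conjunction on the right does not hold.

(⟸) This fails: k = 24 satisfies both congruences on the right (24 ≡ 0 mod 6 and 24 ≡ 2 mod 11) yet 24 ≡ 24 (mod 66), not 48.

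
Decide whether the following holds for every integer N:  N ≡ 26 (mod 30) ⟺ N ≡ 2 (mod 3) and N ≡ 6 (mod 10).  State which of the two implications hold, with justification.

(⟹) Suppose N ≡ 26 (mod 30); write N = 30j + 26. Since 3 ∣ 30, reducing mod 3 gives N ≡ 26 ≡ 2 (mod 3); since 10 ∣ 30, reducing mod 10 gives N ≡ 26 ≡ 6 (mod 10).

(⟸) Conversely, if N ≡ 2 (mod 3) and N ≡ 6 (mod 10), then by the Chinese remainder theorem N ≡ 26 (mod 30). This is exactly N ≡ 26 (mod 30).

Both implications hold.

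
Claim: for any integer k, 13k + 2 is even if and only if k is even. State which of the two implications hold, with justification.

(⟸) Suppose k is even; write k = 2j. Then 13k + 2 = 13·(2j) + 2 = 2·13j + 2, which is even.

(⟹) Suppose 13k + 2 is even. Since 13 is odd, 13k and k have the same parity, so 13k + 2 ≡ k + 2 (mod 2). As 2 is even, 13k + 2 is even exactly when k is even. Thus k is even.

The biconditional holds.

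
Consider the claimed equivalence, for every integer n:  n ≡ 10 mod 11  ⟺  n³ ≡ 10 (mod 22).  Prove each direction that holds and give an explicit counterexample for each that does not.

[⇒] This fails: take n = 21. Then 21 ≡ 10 (mod 11), but 21³ = 9261 ≡ 21 (mod 22), not 10.

[⇐] Conversely, the residues r modulo 22 with r³ ≡ 10 (mod 22) are exactly {10}, and each is ≡ 10 (mod 11).

Only the converse holds.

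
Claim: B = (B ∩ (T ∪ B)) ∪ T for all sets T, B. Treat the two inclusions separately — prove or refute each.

(⊆) holds; (⊇) fails.

Reverse inclusion. This inclusion fails. Take T = {1}, B = ∅; then 1 ∈ (B ∩ (T ∪ B)) ∪ T but 1 ∉ B.

Forward inclusion. Let x ∈ B. Then either x ∈ B and x ∉ T; or x ∈ T ∩ B. In each case x ∈ (B ∩ (T ∪ B)) ∪ T, so B ⊆ (B ∩ (T ∪ B)) ∪ T.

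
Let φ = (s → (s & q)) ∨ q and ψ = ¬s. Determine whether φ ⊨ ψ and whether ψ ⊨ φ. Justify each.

(←) Assume the antecedent. If s is true, the antecedent cannot hold. If s is false, (s → (s & q)) ∨ q reduces to true regardless of the other variables. Either way (s → (s & q)) ∨ q holds.

(→) This fails. Under s = T, q = T, the left side is true but the right side is false.

Only the reverse direction holds.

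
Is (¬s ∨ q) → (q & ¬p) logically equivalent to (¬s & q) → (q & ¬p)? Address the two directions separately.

Forward direction. Assume the antecedent. If q is true, the antecedent forces (q = T, s = F, p = F) or (q = T, s = T, p = F), and (¬s & q) → (q & ¬p) holds there. If q is false, (¬s & q) → (q & ¬p) reduces to true regardless of the other variables. Either way (¬s & q) → (q & ¬p) holds.

Converse. This fails. Under q = F, s = F, p = F, the left side is false but the right side is true.

Only the forward implication holds.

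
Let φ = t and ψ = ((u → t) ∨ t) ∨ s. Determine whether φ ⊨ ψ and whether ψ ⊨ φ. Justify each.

The forward direction holds; the converse fails.

(←) This fails. Under u = F, s = F, t = F, the left side is false but the right side is true.

(→) Assume the antecedent. If u is true, the antecedent forces (u = T, s = F, t = T) or (u = T, s = T, t = T), and ((u → t) ∨ t) ∨ s holds there. If u is false, ((u → t) ∨ t) ∨ s reduces to true regardless of the other variables. Either way ((u → t) ∨ t) ∨ s holds.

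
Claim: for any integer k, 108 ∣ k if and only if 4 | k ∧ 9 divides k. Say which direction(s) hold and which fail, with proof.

(⇒) holds; (⇐) fails.

Converse. This fails: take k = 36. Both 4 ∣ 36 and 9 ∣ 36, yet 36 is not a multiple of 108 (since 36 = 0·108 + 36), so 108 ∤ 36.

Forward direction. If 108 ∣ k, write k = 108q. Since 108 = 27·4, k = 4·(27q), so 4 ∣ k; and since 108 = 12·9, k = 9·(12q), so 9 ∣ k.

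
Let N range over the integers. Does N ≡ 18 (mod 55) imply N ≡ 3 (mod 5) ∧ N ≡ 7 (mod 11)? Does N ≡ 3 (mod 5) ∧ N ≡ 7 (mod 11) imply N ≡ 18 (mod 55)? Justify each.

Both implications hold.

(→) Suppose N ≡ 18 (mod 55); write N = 55j + 18. Since 5 ∣ 55, reducing mod 5 gives N ≡ 18 ≡ 3 (mod 5); since 11 ∣ 55, reducing mod 11 gives N ≡ 18 ≡ 7 (mod 11).

(←) Conversely, if N ≡ 3 (mod 5) and N ≡ 7 (mod 11), then by the Chinese remainder theorem N ≡ 18 (mod 55). This is exactly N ≡ 18 (mod 55).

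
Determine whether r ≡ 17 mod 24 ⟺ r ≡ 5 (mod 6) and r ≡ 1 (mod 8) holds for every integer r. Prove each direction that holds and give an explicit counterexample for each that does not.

Equivalent; both directions hold.

(→) Suppose r ≡ 17 (mod 24); write r = 24j + 17. Since 6 ∣ 24, reducing mod 6 gives r ≡ 17 ≡ 5 (mod 6); since 8 ∣ 24, reducing mod 8 gives r ≡ 17 ≡ 1 (mod 8).

(←) Conversely, if r ≡ 5 (mod 6) and r ≡ 1 (mod 8), then by the Chinese remainder theorem r ≡ 17 (mod 24). This is exactly r ≡ 17 (mod 24).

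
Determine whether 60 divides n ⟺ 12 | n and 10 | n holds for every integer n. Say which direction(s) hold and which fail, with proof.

Both directions hold; the statement is true.

(⇒) If 60 ∣ n, write n = 60q. Since 60 = 5·12, n = 12·(5q), so 12 ∣ n; and since 60 = 6·10, n = 10·(6q), so 10 ∣ n.

(⇐) Suppose 12 ∣ n and 10 ∣ n. Any common multiple of 12 and 10 is a multiple of their lcm; here lcm(12, 10) = 12·10/gcd(12, 10) = 120/2 = 60, so 60 ∣ n.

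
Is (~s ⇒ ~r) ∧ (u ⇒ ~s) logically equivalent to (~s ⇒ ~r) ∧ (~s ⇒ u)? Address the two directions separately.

Neither implication holds.

[⇒] This fails. Under r = F, s = F, u = F, the left side is true but the right side is false.

[⇐] This fails. Under r = F, s = T, u = T, the left side is false but the right side is true.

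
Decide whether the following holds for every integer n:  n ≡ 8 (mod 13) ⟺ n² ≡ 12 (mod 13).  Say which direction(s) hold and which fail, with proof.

Only the forward implication holds.

(→) Suppose n ≡ 8 (mod 13). Write n = 13j + 8. Then (13j + 8)² = 169j² + 208j + 64 = 13(13j² + 16j + 4) + 12, so n² ≡ 12 (mod 13).

(←) This fails: take n = 5. Then 5² = 25 ≡ 12 (mod 13), yet 5 ≡ 5 (mod 13), not 8.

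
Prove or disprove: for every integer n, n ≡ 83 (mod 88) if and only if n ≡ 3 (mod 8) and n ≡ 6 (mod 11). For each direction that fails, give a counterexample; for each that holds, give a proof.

Both directions hold; the statement is true.

(⇒) Suppose n ≡ 83 (mod 88); write n = 88j + 83. Since 8 ∣ 88, reducing mod 8 gives n ≡ 83 ≡ 3 (mod 8); since 11 ∣ 88, reducing mod 11 gives n ≡ 83 ≡ 6 (mod 11).

(⇐) Conversely, if n ≡ 3 (mod 8) and n ≡ 6 (mod 11), then by the Chinese remainder theorem n ≡ 83 (mod 88). This is exactly n ≡ 83 (mod 88).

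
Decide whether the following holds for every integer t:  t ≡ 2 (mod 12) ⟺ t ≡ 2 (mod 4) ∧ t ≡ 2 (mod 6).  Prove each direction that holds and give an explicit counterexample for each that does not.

Equivalent; both directions hold.

(⇒) Suppose t ≡ 2 (mod 12); write t = 12j + 2. Since 4 ∣ 12, reducing mod 4 gives t ≡ 2 (mod 4); since 6 ∣ 12, reducing mod 6 gives t ≡ 2 (mod 6).

(⇐) Conversely, if t ≡ 2 (mod 4) and t ≡ 2 (mod 6), then by the Chinese remainder theorem t ≡ 2 (mod 12). This is exactly t ≡ 2 (mod 12).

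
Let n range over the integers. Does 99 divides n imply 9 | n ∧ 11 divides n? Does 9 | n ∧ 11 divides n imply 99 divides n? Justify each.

Both directions hold.

Forward direction. If 99 ∣ n, write n = 99q. Since 99 = 11·9, n = 9·(11q), so 9 ∣ n; and since 99 = 9·11, n = 11·(9q), so 11 ∣ n.

Converse. Suppose 9 ∣ n and 11 ∣ n. Any common multiple of 9 and 11 is a multiple of their lcm; here gcd(9, 11) = 1, so lcm(9, 11) = 9·11 = 99, so 99 ∣ n.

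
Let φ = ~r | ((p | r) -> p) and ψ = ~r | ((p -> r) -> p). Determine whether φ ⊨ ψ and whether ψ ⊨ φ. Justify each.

(⟹) Assume the antecedent. If p is true, ~r | ((p -> r) -> p) reduces to true regardless of the other variables. If p is false, the antecedent forces (p = F, r = F), and ~r | ((p -> r) -> p) holds there. Either way ~r | ((p -> r) -> p) holds.

(⟸) Assume the antecedent. If p is true, ~r | ((p | r) -> p) reduces to true regardless of the other variables. If p is false, the antecedent forces (p = F, r = F), and ~r | ((p | r) -> p) holds there. Either way ~r | ((p | r) -> p) holds.

Both directions hold.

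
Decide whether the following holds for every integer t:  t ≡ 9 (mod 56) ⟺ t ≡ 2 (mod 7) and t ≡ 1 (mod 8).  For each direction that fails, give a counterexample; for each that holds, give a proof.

[⇒] Suppose t ≡ 9 (mod 56); write t = 56j + 9. Since 7 ∣ 56, reducing mod 7 gives t ≡ 9 ≡ 2 (mod 7); since 8 ∣ 56, reducing mod 8 gives t ≡ 9 ≡ 1 (mod 8).

[⇐] Conversely, if t ≡ 2 (mod 7) and t ≡ 1 (mod 8), then by the Chinese remainder theorem t ≡ 9 (mod 56). This is exactly t ≡ 9 (mod 56).

Equivalent; both directions hold.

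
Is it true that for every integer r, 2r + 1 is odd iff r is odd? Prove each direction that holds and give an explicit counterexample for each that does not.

(⇐) Suppose r is odd. Since 2 is even, 2r is even for every r, so 2r + 1 has the same parity as 1, which is odd. Hence 2r + 1 is odd.

(⇒) This fails: take r = 0. Then 2r + 1 = 1, which is odd, yet r = 0 is even, not odd.

(⇒) fails; (⇐) holds.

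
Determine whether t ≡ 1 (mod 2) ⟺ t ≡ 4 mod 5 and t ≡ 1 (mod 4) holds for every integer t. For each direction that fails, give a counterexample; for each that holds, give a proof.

Only the reverse direction holds.

(⇒) This fails: t = 1 gives 1 ≡ 1 (mod 2) but 1 ≡ 1 (mod 5), so the conjunction on the right does not hold.

(⇐) Conversely, if t ≡ 4 (mod 5) and t ≡ 1 (mod 4), then by the Chinese remainder theorem t ≡ 9 (mod 20). Since 9 ≡ 1 (mod 2) and 2 ∣ 20, we get t ≡ 1 (mod 2).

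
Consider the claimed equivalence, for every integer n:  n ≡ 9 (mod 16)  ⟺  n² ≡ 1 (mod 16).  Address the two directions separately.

(→) Suppose n ≡ 9 (mod 16). Write n = 16j + 9. Then (16j + 9)² = 256j² + 288j + 81 = 16(16j² + 18j + 5) + 1, so n² ≡ 1 (mod 16).

(←) This fails: take n = 1. Then 1² = 1 ≡ 1 (mod 16), yet 1 ≡ 1 (mod 16), not 9.

(⇒) holds; (⇐) fails.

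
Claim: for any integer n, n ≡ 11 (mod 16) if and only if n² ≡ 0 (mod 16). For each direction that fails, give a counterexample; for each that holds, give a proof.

[⇒] This fails: take n = 11. Then 11 ≡ 11 (mod 16), but 11² = 121 ≡ 9 (mod 16), not 0.

[⇐] This fails: take n = 0. Then 0² = 0 ≡ 0 (mod 16), yet 0 ≡ 0 (mod 16), not 11.

Both directions fail.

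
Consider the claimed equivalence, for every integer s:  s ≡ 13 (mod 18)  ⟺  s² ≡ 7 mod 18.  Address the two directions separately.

(→) Suppose s ≡ 13 (mod 18). Write s = 18j + 13. Then (18j + 13)² = 324j² + 468j + 169 = 18(18j² + 26j + 9) + 7, so s² ≡ 7 (mod 18).

(←) This fails: take s = 5. Then 5² = 25 ≡ 7 (mod 18), yet 5 ≡ 5 (mod 18), not 13.

Only the forward implication holds.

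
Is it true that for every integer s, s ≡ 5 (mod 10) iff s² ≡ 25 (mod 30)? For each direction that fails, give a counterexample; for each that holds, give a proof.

Not equivalent: only (⇐) holds.

(⟹) This fails: take s = 15. Then 15 ≡ 5 (mod 10), but 15² = 225 ≡ 15 (mod 30), not 25.

(⟸) Conversely, the residues r modulo 30 with r² ≡ 25 (mod 30) are exactly {5, 25}, and each is ≡ 5 (mod 10).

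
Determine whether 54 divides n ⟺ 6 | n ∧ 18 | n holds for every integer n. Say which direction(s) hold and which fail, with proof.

(⇒) holds; (⇐) fails.

(→) If 54 ∣ n, write n = 54q. Since 54 = 9·6, n = 6·(9q), so 6 ∣ n; and since 54 = 3·18, n = 18·(3q), so 18 ∣ n.

(←) This fails: take n = 18. Both 6 ∣ 18 and 18 ∣ 18, yet 18 is not a multiple of 54 (since 18 = 0·54 + 18), so 54 ∤ 18.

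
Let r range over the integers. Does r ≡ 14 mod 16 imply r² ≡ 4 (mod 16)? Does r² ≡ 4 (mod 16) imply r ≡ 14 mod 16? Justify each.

Not equivalent: only (⇒) holds.

(⟹) Suppose r ≡ 14 mod 16. Write r = 16j + 14. Then (16j + 14)² = 256j² + 448j + 196 = 16(16j² + 28j + 12) + 4, so r² ≡ 4 (mod 16).

(⟸) This fails: take r = 2. Then 2² = 4 ≡ 4 (mod 16), yet 2 ≡ 2 (mod 16), not 14.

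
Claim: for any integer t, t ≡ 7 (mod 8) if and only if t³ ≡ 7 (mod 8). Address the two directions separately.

Both directions hold.

[⇐] Suppose t³ ≡ 7 (mod 8). The only residue r in {0, …, 7} with r³ ≡ 7 (mod 8) is r = 7, so t ≡ 7 (mod 8).

[⇒] Suppose t ≡ 7 (mod 8). Write t = 8j + 7. Then (8j + 7)³ = 512j³ + 1344j² + 1176j + 343 = 8(64j³ + 168j² + 147j + 42) + 7, so t³ ≡ 7 (mod 8).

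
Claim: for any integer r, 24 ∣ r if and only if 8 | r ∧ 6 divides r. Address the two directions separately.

(⟹) If 24 ∣ r, write r = 24q. Since 24 = 3·8, r = 8·(3q), so 8 ∣ r; and since 24 = 4·6, r = 6·(4q), so 6 ∣ r.

(⟸) Suppose 8 ∣ r and 6 ∣ r. Any common multiple of 8 and 6 is a multiple of their lcm; here lcm(8, 6) = 8·6/gcd(8, 6) = 48/2 = 24, so 24 ∣ r.

Both directions hold.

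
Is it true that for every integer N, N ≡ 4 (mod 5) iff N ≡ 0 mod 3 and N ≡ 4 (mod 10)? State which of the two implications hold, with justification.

(⟹) This fails: N = 4 gives 4 ≡ 4 (mod 5) but 4 ≡ 1 (mod 3), so the conjunction on the right does not hold.

(⟸) Conversely, if N ≡ 0 (mod 3) and N ≡ 4 (mod 10), then by the Chinese remainder theorem N ≡ 24 (mod 30). Since 24 ≡ 4 (mod 5) and 5 ∣ 30, we get N ≡ 4 (mod 5).

Only the converse holds.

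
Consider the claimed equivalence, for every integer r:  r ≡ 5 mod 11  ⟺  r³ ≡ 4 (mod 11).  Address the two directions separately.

Forward direction. Suppose r ≡ 5 mod 11. Write r = 11j + 5. Then (11j + 5)³ = 1331j³ + 1815j² + 825j + 125 = 11(121j³ + 165j² + 75j + 11) + 4, so r³ ≡ 4 (mod 11).

Converse. Suppose r³ ≡ 4 (mod 11). The only residue r in {0, …, 10} with r³ ≡ 4 (mod 11) is r = 5, so r ≡ 5 (mod 11).

Equivalent; both directions hold.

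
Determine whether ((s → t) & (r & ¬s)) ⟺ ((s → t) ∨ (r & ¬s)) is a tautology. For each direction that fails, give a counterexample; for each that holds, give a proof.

(⇒) holds; (⇐) fails.

(⟸) This fails. Under s = F, t = F, r = F, the left side is false but the right side is true.

(⟹) Assume the antecedent. If s is true, the antecedent cannot hold. If s is false, (s → t) ∨ (r & ¬s) reduces to true regardless of the other variables. Either way (s → t) ∨ (r & ¬s) holds.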